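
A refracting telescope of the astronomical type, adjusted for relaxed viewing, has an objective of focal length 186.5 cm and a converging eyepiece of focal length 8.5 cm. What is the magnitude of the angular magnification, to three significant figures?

|M| = f_obj/|f_eye| = 186.5/8.5 = 21.941.

21.9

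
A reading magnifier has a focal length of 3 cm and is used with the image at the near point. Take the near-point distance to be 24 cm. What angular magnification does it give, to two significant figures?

M = 1 + D/f = 1 + 24/3 = 9.000.

9.0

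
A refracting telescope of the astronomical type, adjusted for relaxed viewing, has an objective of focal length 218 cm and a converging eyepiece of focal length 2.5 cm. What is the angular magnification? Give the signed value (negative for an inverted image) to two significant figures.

M = -f_obj/f_eye = -218/(2.5) = -87.200.

-87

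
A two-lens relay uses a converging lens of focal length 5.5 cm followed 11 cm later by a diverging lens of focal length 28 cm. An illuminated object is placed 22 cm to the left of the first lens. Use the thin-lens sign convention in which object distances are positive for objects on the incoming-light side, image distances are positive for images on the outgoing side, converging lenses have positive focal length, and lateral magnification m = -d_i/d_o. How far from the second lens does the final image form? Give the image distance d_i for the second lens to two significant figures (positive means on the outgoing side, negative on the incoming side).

-3.2 cm

First lens: d_i1 = 1/(1/5.5 - 1/22) = 7.333 cm.
The intermediate image is 7.333 cm to the right of lens 1, so d_o2 = L - d_i1 = 11 - 7.333 = 3.667 cm.
Second lens: d_i2 = 1/(1/(-28) - 1/(3.667)) = -3.242 cm.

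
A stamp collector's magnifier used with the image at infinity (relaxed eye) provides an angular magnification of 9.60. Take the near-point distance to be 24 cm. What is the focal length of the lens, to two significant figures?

2.5 cm

For the image at infinity, M = D/f.
f = D/M = 24/9.6 = 2.500 cm.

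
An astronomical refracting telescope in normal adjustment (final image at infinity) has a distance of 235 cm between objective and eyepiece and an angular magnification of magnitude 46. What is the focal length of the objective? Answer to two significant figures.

In normal adjustment the tube length equals f_obj + f_eye and |M| = f_obj/f_eye.
So f_obj = 46 f_eye and 46 f_eye + f_eye = 235 cm, giving f_eye = 235/47 = 5.000 cm and f_obj = 230.000 cm.

230 cm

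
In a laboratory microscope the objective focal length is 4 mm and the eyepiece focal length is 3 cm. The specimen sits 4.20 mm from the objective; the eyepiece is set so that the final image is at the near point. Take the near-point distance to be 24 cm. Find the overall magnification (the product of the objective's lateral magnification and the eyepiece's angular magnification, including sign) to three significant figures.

-180

Convert to cm: f_obj = 4 mm = 0.4 cm; d_o = 4.20 mm = 0.42 cm.
Objective: 1/d_i = 1/f_obj - 1/d_o = 1/0.4 - 1/0.42 = 0.11905 cm^-1, so d_i = 8.400 cm.
m_obj = -d_i/d_o = -8.400/0.42 = -20.000.
Eyepiece angular magnification (image at near point): M_eye = 1 + D/f_e = 1 + 24/3 = 9.000.
Overall M = m_obj x M_eye = (-20.000)(9.000) = -180.00.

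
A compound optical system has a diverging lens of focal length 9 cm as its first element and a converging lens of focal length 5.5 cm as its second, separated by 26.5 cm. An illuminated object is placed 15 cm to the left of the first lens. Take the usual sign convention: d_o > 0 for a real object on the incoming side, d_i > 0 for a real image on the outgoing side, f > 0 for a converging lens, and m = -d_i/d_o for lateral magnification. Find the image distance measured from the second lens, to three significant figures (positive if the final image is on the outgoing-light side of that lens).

6.64 cm

Applying the thin-lens equation to the first lens, 1/(-9) = 1/15 + 1/d_i1, which gives d_i1 = -5.625 cm.
The intermediate image is virtual, 5.625 cm to the left of lens 1, so d_o2 = L - d_i1 = 26.5 - (-5.625) = 32.125 cm.
Applying the thin-lens equation again with f_2 = 5.5 cm and d_o2 = 32.125 cm gives d_i2 = 6.636 cm.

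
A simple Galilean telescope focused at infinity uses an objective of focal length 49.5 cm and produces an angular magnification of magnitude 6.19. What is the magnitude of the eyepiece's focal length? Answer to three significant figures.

|M| = f_obj/|f_eye|, so |f_eye| = f_obj/|M| = 49.5/6.19 = 7.997 cm.
(The eyepiece is diverging, so its signed focal length is -7.997 cm.)

8.00 cm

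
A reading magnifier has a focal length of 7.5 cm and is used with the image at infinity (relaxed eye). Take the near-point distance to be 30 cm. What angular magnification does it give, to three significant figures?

M = D/f = 30/7.5 = 4.000.

4.00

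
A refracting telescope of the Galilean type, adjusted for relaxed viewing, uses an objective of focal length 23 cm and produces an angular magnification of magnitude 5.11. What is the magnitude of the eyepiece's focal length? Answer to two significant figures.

|M| = f_obj/|f_eye|, so |f_eye| = f_obj/|M| = 23/5.11 = 4.501 cm.
(The eyepiece is diverging, so its signed focal length is -4.501 cm.)

4.5 cm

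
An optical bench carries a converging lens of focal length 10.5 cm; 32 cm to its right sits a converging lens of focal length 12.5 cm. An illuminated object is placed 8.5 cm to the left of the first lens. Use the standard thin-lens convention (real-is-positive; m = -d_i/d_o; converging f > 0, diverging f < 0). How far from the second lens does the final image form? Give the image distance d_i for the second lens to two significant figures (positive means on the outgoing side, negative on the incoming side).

15 cm

Lens 1: 1/d_i1 = 1/f_1 - 1/d_o1 = 1/10.5 - 1/8.5 = -0.02241 cm^-1, so d_i1 = -44.625 cm.
With d_i1 < 0 the first image is virtual and lies on the object side; the object distance for lens 2 is d_o2 = 32 - (-44.625) = 76.625 cm.
Lens 2: 1/d_i2 = 1/f_2 - 1/d_o2 = 1/12.5 - 1/(76.625) = 0.06695 cm^-1, so d_i2 = 14.937 cm.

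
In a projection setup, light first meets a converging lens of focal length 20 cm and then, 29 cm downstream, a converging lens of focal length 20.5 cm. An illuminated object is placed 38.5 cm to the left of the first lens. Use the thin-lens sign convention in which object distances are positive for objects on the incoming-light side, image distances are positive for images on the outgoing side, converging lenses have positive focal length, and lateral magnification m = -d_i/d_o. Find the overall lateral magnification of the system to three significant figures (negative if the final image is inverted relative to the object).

Applying the thin-lens equation to the first lens, 1/20 = 1/38.5 + 1/d_i1, which gives d_i1 = 41.622 cm.
Its lateral magnification is m_1 = -d_i1/d_o1 = -(41.622)/38.5 = -1.0811.
This image would form 41.622 cm past lens 1, i.e. 12.622 cm beyond lens 2, so it is a virtual object for lens 2: d_o2 = 29 - 41.622 = -12.622 cm.
Applying the thin-lens equation again with f_2 = 20.5 cm and d_o2 = -12.622 cm gives d_i2 = 7.812 cm.
m_2 = -(7.812)/(-12.622) = 0.6189.
The system's lateral magnification is m_1 m_2 = (-1.0811)(0.6189) = -0.6691.

-0.669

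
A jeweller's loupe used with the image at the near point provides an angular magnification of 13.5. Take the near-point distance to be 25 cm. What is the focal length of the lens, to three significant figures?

2.00 cm

For the image at the near point, M = 1 + D/f.
f = D/(M - 1) = 25/(13.5 - 1) = 2.000 cm.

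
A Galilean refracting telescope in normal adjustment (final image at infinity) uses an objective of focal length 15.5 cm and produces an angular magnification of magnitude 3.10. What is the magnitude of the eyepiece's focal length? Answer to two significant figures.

5.0 cm

|M| = f_obj/|f_eye|, so |f_eye| = f_obj/|M| = 15.5/3.1 = 5.000 cm.
(The eyepiece is diverging, so its signed focal length is -5.000 cm.)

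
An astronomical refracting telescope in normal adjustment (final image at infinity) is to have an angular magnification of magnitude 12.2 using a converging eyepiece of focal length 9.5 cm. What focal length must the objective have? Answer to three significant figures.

116 cm

|M| = f_obj/|f_eye|, so f_obj = |M| x |f_eye| = 12.2 x 9.5 = 115.900 cm.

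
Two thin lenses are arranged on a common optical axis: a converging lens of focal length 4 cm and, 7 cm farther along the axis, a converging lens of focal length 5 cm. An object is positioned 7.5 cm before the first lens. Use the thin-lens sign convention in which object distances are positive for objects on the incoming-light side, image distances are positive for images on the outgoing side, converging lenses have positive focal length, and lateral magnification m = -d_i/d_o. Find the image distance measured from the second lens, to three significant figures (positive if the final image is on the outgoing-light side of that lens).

1.20 cm

Applying the thin-lens equation to the first lens, 1/4 = 1/7.5 + 1/d_i1, which gives d_i1 = 8.571 cm.
Since 8.571 cm > 7 cm, the first image lies past the second lens and serves as a virtual object: d_o2 = L - d_i1 = -1.571 cm.
Applying the thin-lens equation again with f_2 = 5 cm and d_o2 = -1.571 cm gives d_i2 = 1.196 cm.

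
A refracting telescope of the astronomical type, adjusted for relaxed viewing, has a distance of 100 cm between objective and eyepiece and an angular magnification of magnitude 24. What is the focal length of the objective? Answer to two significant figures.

In normal adjustment the tube length equals f_obj + f_eye and |M| = f_obj/f_eye.
So f_obj = 24 f_eye and 24 f_eye + f_eye = 100 cm, giving f_eye = 100/25 = 4.000 cm and f_obj = 96.000 cm.

96 cm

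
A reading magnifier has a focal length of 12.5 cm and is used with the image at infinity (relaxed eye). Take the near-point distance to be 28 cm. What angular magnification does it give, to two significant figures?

2.2

M = D/f = 28/12.5 = 2.240.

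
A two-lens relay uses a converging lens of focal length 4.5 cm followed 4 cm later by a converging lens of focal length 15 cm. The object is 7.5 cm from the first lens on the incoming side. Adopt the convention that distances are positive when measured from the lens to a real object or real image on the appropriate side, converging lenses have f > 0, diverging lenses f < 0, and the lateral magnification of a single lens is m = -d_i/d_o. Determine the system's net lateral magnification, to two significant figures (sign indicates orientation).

-1.0

First lens: d_i1 = 1/(1/4.5 - 1/7.5) = 11.250 cm.
m_1 = -(11.250)/7.5 = -1.5000.
Since 11.250 cm > 4 cm, the first image lies past the second lens and serves as a virtual object: d_o2 = L - d_i1 = -7.250 cm.
Second lens: d_i2 = 1/(1/15 - 1/(-7.250)) = 4.888 cm.
m_2 = -(4.888)/(-7.250) = 0.6742.
Total m = m_1 x m_2 = (-1.5000)(0.6742) = -1.0112.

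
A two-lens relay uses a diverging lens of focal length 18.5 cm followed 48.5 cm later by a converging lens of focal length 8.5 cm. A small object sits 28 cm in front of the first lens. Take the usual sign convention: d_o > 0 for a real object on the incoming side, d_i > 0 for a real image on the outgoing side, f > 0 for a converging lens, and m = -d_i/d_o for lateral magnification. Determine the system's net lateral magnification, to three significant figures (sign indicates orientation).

-0.0661

First lens: d_i1 = 1/(1/(-18.5) - 1/28) = -11.140 cm.
m_1 = -(-11.140)/28 = 0.3978.
The intermediate image is virtual, 11.140 cm to the left of lens 1, so d_o2 = L - d_i1 = 48.5 - (-11.140) = 59.640 cm.
Second lens: d_i2 = 1/(1/8.5 - 1/(59.640)) = 9.913 cm.
m_2 = -(9.913)/(59.640) = -0.1662.
Total m = m_1 x m_2 = (0.3978)(-0.1662) = -0.0661.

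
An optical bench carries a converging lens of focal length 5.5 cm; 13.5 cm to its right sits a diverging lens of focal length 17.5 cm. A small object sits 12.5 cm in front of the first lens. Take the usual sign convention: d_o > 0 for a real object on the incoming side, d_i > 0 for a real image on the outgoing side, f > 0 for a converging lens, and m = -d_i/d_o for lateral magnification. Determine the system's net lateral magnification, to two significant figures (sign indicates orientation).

First lens: d_i1 = 1/(1/5.5 - 1/12.5) = 9.821 cm.
m_1 = -(9.821)/12.5 = -0.7857.
That image sits 3.679 cm in front of the second lens, so d_o2 = 3.679 cm.
Second lens: d_i2 = 1/(1/(-17.5) - 1/(3.679)) = -3.040 cm.
m_2 = -(-3.040)/(3.679) = 0.8263.
Total m = m_1 x m_2 = (-0.7857)(0.8263) = -0.6492.

-0.65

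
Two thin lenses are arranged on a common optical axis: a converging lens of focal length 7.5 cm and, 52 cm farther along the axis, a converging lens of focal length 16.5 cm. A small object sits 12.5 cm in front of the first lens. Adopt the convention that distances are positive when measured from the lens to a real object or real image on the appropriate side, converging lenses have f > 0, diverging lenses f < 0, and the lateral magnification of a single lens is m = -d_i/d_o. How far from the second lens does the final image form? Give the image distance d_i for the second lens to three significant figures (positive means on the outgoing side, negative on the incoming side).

32.8 cm

Applying the thin-lens equation to the first lens, 1/7.5 = 1/12.5 + 1/d_i1, which gives d_i1 = 18.750 cm.
The intermediate image is 18.750 cm to the right of lens 1, so d_o2 = L - d_i1 = 52 - 18.750 = 33.250 cm.
Applying the thin-lens equation again with f_2 = 16.5 cm and d_o2 = 33.250 cm gives d_i2 = 32.754 cm.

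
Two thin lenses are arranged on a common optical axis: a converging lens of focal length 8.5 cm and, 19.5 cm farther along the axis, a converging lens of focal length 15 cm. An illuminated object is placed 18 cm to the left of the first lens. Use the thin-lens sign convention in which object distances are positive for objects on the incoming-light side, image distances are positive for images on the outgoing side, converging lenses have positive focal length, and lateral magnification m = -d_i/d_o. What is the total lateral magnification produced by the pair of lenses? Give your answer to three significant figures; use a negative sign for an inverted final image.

First lens: d_i1 = 1/(1/8.5 - 1/18) = 16.105 cm.
m_1 = -(16.105)/18 = -0.8947.
The intermediate image is 16.105 cm to the right of lens 1, so d_o2 = L - d_i1 = 19.5 - 16.105 = 3.395 cm.
Second lens: d_i2 = 1/(1/15 - 1/(3.395)) = -4.388 cm.
m_2 = -(-4.388)/(3.395) = 1.2925.
The system's lateral magnification is m_1 m_2 = (-0.8947)(1.2925) = -1.1565.

-1.16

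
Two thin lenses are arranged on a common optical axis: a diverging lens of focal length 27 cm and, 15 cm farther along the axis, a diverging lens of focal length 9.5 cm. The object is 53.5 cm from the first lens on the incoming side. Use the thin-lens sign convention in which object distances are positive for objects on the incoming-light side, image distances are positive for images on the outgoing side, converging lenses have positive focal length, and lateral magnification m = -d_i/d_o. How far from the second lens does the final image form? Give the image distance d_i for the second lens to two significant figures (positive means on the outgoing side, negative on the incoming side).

-7.4 cm

Lens 1: 1/d_i1 = 1/f_1 - 1/d_o1 = 1/(-27) - 1/53.5 = -0.05573 cm^-1, so d_i1 = -17.944 cm.
With d_i1 < 0 the first image is virtual and lies on the object side; the object distance for lens 2 is d_o2 = 15 - (-17.944) = 32.944 cm.
Lens 2: 1/d_i2 = 1/f_2 - 1/d_o2 = 1/(-9.5) - 1/(32.944) = -0.13562 cm^-1, so d_i2 = -7.374 cm.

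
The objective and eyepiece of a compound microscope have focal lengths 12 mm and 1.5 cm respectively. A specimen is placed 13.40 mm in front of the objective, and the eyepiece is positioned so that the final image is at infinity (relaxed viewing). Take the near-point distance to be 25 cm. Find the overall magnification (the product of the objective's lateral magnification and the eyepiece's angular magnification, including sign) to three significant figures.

-143

Convert to cm: f_obj = 12 mm = 1.2 cm; d_o = 13.40 mm = 1.34 cm.
Objective: 1/d_i = 1/f_obj - 1/d_o = 1/1.2 - 1/1.34 = 0.08706 cm^-1, so d_i = 11.486 cm.
m_obj = -d_i/d_o = -11.486/1.34 = -8.571.
Eyepiece angular magnification (image at infinity): M_eye = D/f_e = 25/1.5 = 16.667.
Overall M = m_obj x M_eye = (-8.571)(16.667) = -142.86.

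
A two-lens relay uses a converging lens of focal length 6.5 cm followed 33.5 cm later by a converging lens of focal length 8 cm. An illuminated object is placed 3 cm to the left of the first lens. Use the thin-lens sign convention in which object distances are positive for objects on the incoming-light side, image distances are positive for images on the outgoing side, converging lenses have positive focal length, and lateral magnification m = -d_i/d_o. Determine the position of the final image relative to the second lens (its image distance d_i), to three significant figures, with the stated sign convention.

10.1 cm

First lens: d_i1 = 1/(1/6.5 - 1/3) = -5.571 cm.
With d_i1 < 0 the first image is virtual and lies on the object side; the object distance for lens 2 is d_o2 = 33.5 - (-5.571) = 39.071 cm.
Second lens: d_i2 = 1/(1/8 - 1/(39.071)) = 10.060 cm.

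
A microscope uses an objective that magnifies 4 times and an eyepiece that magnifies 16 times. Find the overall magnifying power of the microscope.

64

The overall magnification of a compound microscope is the product of the objective and eyepiece magnifications:
M = M_obj x M_eye = 4 x 16 = 64.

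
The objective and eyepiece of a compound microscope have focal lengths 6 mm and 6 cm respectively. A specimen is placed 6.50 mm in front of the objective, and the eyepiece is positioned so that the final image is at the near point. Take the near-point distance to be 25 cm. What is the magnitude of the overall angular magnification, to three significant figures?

62.0

Convert to cm: f_obj = 6 mm = 0.6 cm; d_o = 6.50 mm = 0.65 cm.
Objective: 1/d_i = 1/f_obj - 1/d_o = 1/0.6 - 1/0.65 = 0.12821 cm^-1, so d_i = 7.800 cm.
m_obj = -d_i/d_o = -7.800/0.65 = -12.000.
Eyepiece angular magnification (image at near point): M_eye = 1 + D/f_e = 1 + 25/6 = 5.167.
Overall M = m_obj x M_eye = (-12.000)(5.167) = -62.00.
|M| = 62.00.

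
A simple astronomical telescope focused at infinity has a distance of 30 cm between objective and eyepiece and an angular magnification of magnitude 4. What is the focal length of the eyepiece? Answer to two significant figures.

6.0 cm

In normal adjustment the tube length equals f_obj + f_eye and |M| = f_obj/f_eye.
So f_obj = 4 f_eye and 4 f_eye + f_eye = 30 cm, giving f_eye = 30/5 = 6.000 cm and f_obj = 24.000 cm.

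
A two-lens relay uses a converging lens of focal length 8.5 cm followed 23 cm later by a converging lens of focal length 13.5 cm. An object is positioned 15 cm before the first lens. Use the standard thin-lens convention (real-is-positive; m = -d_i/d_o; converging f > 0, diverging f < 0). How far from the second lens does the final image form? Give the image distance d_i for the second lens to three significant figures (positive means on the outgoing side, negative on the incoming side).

-4.52 cm

Lens 1: 1/d_i1 = 1/f_1 - 1/d_o1 = 1/8.5 - 1/15 = 0.05098 cm^-1, so d_i1 = 19.615 cm.
The intermediate image is 19.615 cm to the right of lens 1, so d_o2 = L - d_i1 = 23 - 19.615 = 3.385 cm.
Lens 2: 1/d_i2 = 1/f_2 - 1/d_o2 = 1/13.5 - 1/(3.385) = -0.22138 cm^-1, so d_i2 = -4.517 cm.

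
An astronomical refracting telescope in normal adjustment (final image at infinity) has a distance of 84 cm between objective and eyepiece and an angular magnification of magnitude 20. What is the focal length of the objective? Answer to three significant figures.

In normal adjustment the tube length equals f_obj + f_eye and |M| = f_obj/f_eye.
So f_obj = 20 f_eye and 20 f_eye + f_eye = 84 cm, giving f_eye = 84/21 = 4.000 cm and f_obj = 80.000 cm.

80.0 cm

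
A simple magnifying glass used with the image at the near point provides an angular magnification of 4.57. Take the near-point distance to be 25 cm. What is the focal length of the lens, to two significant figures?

7.0 cm

For the image at the near point, M = 1 + D/f.
f = D/(M - 1) = 25/(4.57 - 1) = 7.003 cm.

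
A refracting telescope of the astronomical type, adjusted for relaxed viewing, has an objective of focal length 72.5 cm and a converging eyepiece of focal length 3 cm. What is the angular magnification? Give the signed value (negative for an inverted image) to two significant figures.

M = -f_obj/f_eye = -72.5/(3) = -24.167.

-24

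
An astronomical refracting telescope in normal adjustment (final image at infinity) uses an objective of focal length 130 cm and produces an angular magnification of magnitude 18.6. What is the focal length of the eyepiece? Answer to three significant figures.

|M| = f_obj/f_eye, so f_eye = f_obj/|M| = 130/18.6 = 6.989 cm.

6.99 cm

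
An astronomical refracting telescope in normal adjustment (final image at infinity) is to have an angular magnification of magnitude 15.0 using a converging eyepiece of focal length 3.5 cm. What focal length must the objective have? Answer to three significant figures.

52.5 cm

|M| = f_obj/|f_eye|, so f_obj = |M| x |f_eye| = 15.0 x 3.5 = 52.500 cm.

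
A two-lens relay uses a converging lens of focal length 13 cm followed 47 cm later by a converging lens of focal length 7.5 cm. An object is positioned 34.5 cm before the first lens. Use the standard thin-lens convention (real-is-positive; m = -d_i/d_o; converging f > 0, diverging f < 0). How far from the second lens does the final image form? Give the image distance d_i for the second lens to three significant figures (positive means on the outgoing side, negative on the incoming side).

Applying the thin-lens equation to the first lens, 1/13 = 1/34.5 + 1/d_i1, which gives d_i1 = 20.860 cm.
That image sits 26.140 cm in front of the second lens, so d_o2 = 26.140 cm.
Applying the thin-lens equation again with f_2 = 7.5 cm and d_o2 = 26.140 cm gives d_i2 = 10.518 cm.

10.5 cm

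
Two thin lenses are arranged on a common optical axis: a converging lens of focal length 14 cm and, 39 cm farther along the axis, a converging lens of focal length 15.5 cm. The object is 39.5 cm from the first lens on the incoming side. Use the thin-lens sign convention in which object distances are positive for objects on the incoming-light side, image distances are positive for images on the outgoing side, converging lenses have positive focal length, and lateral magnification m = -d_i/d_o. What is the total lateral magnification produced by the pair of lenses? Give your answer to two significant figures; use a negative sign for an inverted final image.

4.7

Applying the thin-lens equation to the first lens, 1/14 = 1/39.5 + 1/d_i1, which gives d_i1 = 21.686 cm.
Its lateral magnification is m_1 = -d_i1/d_o1 = -(21.686)/39.5 = -0.5490.
Object distance for lens 2: d_o2 = 39 - 21.686 = 17.314 cm.
Applying the thin-lens equation again with f_2 = 15.5 cm and d_o2 = 17.314 cm gives d_i2 = 147.962 cm.
m_2 = -(147.962)/(17.314) = -8.5459.
The system's lateral magnification is m_1 m_2 = (-0.5490)(-8.5459) = 4.6919.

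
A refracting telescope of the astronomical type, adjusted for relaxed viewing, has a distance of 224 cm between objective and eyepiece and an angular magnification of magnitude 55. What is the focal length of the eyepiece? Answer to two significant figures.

4.0 cm

In normal adjustment the tube length equals f_obj + f_eye and |M| = f_obj/f_eye.
So f_obj = 55 f_eye and 55 f_eye + f_eye = 224 cm, giving f_eye = 224/56 = 4.000 cm and f_obj = 220.000 cm.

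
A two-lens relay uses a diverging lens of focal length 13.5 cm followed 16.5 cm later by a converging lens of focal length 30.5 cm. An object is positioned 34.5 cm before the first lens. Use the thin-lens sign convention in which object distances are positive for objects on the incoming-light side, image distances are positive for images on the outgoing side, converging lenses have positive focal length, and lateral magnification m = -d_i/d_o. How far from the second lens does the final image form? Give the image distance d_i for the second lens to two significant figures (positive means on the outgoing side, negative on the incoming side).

-190 cm

First lens: d_i1 = 1/(1/(-13.5) - 1/34.5) = -9.703 cm.
With d_i1 < 0 the first image is virtual and lies on the object side; the object distance for lens 2 is d_o2 = 16.5 - (-9.703) = 26.203 cm.
Second lens: d_i2 = 1/(1/30.5 - 1/(26.203)) = -185.995 cm.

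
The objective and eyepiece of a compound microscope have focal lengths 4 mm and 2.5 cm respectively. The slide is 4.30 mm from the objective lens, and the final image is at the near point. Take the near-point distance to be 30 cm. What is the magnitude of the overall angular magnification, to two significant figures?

Convert to cm: f_obj = 4 mm = 0.4 cm; d_o = 4.30 mm = 0.43 cm.
Objective: 1/d_i = 1/f_obj - 1/d_o = 1/0.4 - 1/0.43 = 0.17442 cm^-1, so d_i = 5.733 cm.
m_obj = -d_i/d_o = -5.733/0.43 = -13.333.
Eyepiece angular magnification (image at near point): M_eye = 1 + D/f_e = 1 + 30/2.5 = 13.000.
Overall M = m_obj x M_eye = (-13.333)(13.000) = -173.33.
|M| = 173.33.

170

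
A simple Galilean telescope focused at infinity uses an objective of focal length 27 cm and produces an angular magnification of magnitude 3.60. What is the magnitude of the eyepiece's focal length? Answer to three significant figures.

7.50 cm

|M| = f_obj/|f_eye|, so |f_eye| = f_obj/|M| = 27/3.6 = 7.500 cm.
(The eyepiece is diverging, so its signed focal length is -7.500 cm.)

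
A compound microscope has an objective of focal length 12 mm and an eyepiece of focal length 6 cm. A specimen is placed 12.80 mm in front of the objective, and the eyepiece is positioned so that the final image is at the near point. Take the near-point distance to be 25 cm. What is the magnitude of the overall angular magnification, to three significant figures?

77.5

Convert to cm: f_obj = 12 mm = 1.2 cm; d_o = 12.80 mm = 1.28 cm.
Objective: 1/d_i = 1/f_obj - 1/d_o = 1/1.2 - 1/1.28 = 0.05208 cm^-1, so d_i = 19.200 cm.
m_obj = -d_i/d_o = -19.200/1.28 = -15.000.
Eyepiece angular magnification (image at near point): M_eye = 1 + D/f_e = 1 + 25/6 = 5.167.
Overall M = m_obj x M_eye = (-15.000)(5.167) = -77.50.
|M| = 77.50.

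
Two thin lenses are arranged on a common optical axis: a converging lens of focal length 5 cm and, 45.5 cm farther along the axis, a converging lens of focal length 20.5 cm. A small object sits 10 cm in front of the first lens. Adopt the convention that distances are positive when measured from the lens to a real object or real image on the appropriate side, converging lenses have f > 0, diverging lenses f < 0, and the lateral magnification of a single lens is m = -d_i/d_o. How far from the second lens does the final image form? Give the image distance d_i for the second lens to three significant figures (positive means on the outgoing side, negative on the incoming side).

First lens: d_i1 = 1/(1/5 - 1/10) = 10.000 cm.
That image sits 35.500 cm in front of the second lens, so d_o2 = 35.500 cm.
Second lens: d_i2 = 1/(1/20.5 - 1/(35.500)) = 48.517 cm.

48.5 cm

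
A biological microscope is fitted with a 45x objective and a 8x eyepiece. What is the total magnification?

The overall magnification of a compound microscope is the product of the objective and eyepiece magnifications:
M = M_obj x M_eye = 45 x 8 = 360.

360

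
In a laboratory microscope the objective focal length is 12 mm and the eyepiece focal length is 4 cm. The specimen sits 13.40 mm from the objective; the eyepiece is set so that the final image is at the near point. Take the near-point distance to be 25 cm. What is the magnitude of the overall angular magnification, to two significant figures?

62

Convert to cm: f_obj = 12 mm = 1.2 cm; d_o = 13.40 mm = 1.34 cm.
Objective: 1/d_i = 1/f_obj - 1/d_o = 1/1.2 - 1/1.34 = 0.08706 cm^-1, so d_i = 11.486 cm.
m_obj = -d_i/d_o = -11.486/1.34 = -8.571.
Eyepiece angular magnification (image at near point): M_eye = 1 + D/f_e = 1 + 25/4 = 7.250.
Overall M = m_obj x M_eye = (-8.571)(7.250) = -62.14.
|M| = 62.14.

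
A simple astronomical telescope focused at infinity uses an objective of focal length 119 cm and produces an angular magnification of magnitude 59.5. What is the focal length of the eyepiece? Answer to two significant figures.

2.0 cm

|M| = f_obj/f_eye, so f_eye = f_obj/|M| = 119/59.5 = 2.000 cm.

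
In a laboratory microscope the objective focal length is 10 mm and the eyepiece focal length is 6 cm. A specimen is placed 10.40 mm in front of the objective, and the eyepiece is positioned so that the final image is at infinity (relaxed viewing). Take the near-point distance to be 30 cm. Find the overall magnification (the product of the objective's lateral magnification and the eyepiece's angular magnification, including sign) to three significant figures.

-125

Convert to cm: f_obj = 10 mm = 1 cm; d_o = 10.40 mm = 1.04 cm.
Objective: 1/d_i = 1/f_obj - 1/d_o = 1/1 - 1/1.04 = 0.03846 cm^-1, so d_i = 26.000 cm.
m_obj = -d_i/d_o = -26.000/1.04 = -25.000.
Eyepiece angular magnification (image at infinity): M_eye = D/f_e = 30/6 = 5.000.
Overall M = m_obj x M_eye = (-25.000)(5.000) = -125.00.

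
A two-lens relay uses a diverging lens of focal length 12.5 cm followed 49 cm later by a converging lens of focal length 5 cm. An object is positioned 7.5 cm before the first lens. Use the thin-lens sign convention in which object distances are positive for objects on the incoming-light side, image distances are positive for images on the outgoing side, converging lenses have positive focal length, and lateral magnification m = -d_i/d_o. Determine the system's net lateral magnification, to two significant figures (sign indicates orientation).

-0.064

Lens 1: 1/d_i1 = 1/f_1 - 1/d_o1 = 1/(-12.5) - 1/7.5 = -0.21333 cm^-1, so d_i1 = -4.688 cm.
m_1 = -(-4.688)/7.5 = 0.6250.
With d_i1 < 0 the first image is virtual and lies on the object side; the object distance for lens 2 is d_o2 = 49 - (-4.688) = 53.688 cm.
Lens 2: 1/d_i2 = 1/f_2 - 1/d_o2 = 1/5 - 1/(53.688) = 0.18137 cm^-1, so d_i2 = 5.513 cm.
m_2 = -(5.513)/(53.688) = -0.1027.
The system's lateral magnification is m_1 m_2 = (0.6250)(-0.1027) = -0.0642.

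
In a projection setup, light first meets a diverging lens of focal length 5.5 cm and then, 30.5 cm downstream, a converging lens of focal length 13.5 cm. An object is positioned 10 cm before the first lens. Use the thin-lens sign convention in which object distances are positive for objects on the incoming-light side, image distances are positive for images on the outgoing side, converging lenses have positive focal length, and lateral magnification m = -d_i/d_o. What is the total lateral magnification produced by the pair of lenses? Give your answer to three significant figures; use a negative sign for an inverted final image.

Lens 1: 1/d_i1 = 1/f_1 - 1/d_o1 = 1/(-5.5) - 1/10 = -0.28182 cm^-1, so d_i1 = -3.548 cm.
m_1 = -(-3.548)/10 = 0.3548.
The intermediate image is virtual, 3.548 cm to the left of lens 1, so d_o2 = L - d_i1 = 30.5 - (-3.548) = 34.048 cm.
Lens 2: 1/d_i2 = 1/f_2 - 1/d_o2 = 1/13.5 - 1/(34.048) = 0.04470 cm^-1, so d_i2 = 22.369 cm.
m_2 = -(22.369)/(34.048) = -0.6570.
Total m = m_1 x m_2 = (0.3548)(-0.6570) = -0.2331.

-0.233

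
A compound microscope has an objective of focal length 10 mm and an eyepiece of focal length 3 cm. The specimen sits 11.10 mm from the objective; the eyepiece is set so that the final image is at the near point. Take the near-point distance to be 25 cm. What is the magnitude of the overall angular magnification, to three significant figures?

84.8

Convert to cm: f_obj = 10 mm = 1 cm; d_o = 11.10 mm = 1.11 cm.
Objective: 1/d_i = 1/f_obj - 1/d_o = 1/1 - 1/1.11 = 0.09910 cm^-1, so d_i = 10.091 cm.
m_obj = -d_i/d_o = -10.091/1.11 = -9.091.
Eyepiece angular magnification (image at near point): M_eye = 1 + D/f_e = 1 + 25/3 = 9.333.
Overall M = m_obj x M_eye = (-9.091)(9.333) = -84.85.
|M| = 84.85.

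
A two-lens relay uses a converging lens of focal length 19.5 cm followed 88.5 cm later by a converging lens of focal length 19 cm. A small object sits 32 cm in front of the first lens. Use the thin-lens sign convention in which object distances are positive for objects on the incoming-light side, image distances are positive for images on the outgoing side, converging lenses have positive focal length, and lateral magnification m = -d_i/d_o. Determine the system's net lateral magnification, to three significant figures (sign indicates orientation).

First lens: d_i1 = 1/(1/19.5 - 1/32) = 49.920 cm.
m_1 = -(49.920)/32 = -1.5600.
That image sits 38.580 cm in front of the second lens, so d_o2 = 38.580 cm.
Second lens: d_i2 = 1/(1/19 - 1/(38.580)) = 37.437 cm.
m_2 = -(37.437)/(38.580) = -0.9704.
Overall magnification: m = m_1 m_2 = 1.5138.

1.51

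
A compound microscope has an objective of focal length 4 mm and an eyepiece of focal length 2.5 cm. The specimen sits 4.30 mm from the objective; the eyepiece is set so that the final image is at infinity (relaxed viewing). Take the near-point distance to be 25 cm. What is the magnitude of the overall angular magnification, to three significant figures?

Convert to cm: f_obj = 4 mm = 0.4 cm; d_o = 4.30 mm = 0.43 cm.
Objective: 1/d_i = 1/f_obj - 1/d_o = 1/0.4 - 1/0.43 = 0.17442 cm^-1, so d_i = 5.733 cm.
m_obj = -d_i/d_o = -5.733/0.43 = -13.333.
Eyepiece angular magnification (image at infinity): M_eye = D/f_e = 25/2.5 = 10.000.
Overall M = m_obj x M_eye = (-13.333)(10.000) = -133.33.
|M| = 133.33.

133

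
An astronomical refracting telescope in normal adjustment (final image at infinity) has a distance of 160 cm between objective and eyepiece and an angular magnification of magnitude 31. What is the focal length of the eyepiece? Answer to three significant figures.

5.00 cm

In normal adjustment the tube length equals f_obj + f_eye and |M| = f_obj/f_eye.
So f_obj = 31 f_eye and 31 f_eye + f_eye = 160 cm, giving f_eye = 160/32 = 5.000 cm and f_obj = 155.000 cm.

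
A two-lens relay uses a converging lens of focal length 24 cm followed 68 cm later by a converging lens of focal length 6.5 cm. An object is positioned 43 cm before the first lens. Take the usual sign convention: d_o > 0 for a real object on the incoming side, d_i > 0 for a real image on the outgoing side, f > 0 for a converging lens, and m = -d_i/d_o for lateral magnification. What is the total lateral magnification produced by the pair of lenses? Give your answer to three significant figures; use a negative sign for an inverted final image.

First lens: d_i1 = 1/(1/24 - 1/43) = 54.316 cm.
m_1 = -(54.316)/43 = -1.2632.
Object distance for lens 2: d_o2 = 68 - 54.316 = 13.684 cm.
Second lens: d_i2 = 1/(1/6.5 - 1/(13.684)) = 12.381 cm.
m_2 = -(12.381)/(13.684) = -0.9048.
Total m = m_1 x m_2 = (-1.2632)(-0.9048) = 1.1429.

1.14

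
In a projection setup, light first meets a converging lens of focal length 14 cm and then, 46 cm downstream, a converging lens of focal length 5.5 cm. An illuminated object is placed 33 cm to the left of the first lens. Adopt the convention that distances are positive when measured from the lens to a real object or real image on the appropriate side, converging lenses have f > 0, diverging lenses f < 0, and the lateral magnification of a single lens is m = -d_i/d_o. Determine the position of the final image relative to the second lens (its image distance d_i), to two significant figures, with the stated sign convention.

7.4 cm

Lens 1: 1/d_i1 = 1/f_1 - 1/d_o1 = 1/14 - 1/33 = 0.04113 cm^-1, so d_i1 = 24.316 cm.
Object distance for lens 2: d_o2 = 46 - 24.316 = 21.684 cm.
Lens 2: 1/d_i2 = 1/f_2 - 1/d_o2 = 1/5.5 - 1/(21.684) = 0.13570 cm^-1, so d_i2 = 7.369 cm.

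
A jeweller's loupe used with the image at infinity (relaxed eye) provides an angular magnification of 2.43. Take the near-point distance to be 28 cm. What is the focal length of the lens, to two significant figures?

For the image at infinity, M = D/f.
f = D/M = 28/2.43 = 11.523 cm.

12 cm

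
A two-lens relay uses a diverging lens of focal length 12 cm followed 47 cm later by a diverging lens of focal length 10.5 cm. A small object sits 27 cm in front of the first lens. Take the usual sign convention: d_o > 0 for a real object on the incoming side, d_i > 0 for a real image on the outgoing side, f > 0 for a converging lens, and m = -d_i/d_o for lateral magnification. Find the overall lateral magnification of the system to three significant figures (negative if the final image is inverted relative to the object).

Applying the thin-lens equation to the first lens, 1/(-12) = 1/27 + 1/d_i1, which gives d_i1 = -8.308 cm.
Its lateral magnification is m_1 = -d_i1/d_o1 = -(-8.308)/27 = 0.3077.
The intermediate image is virtual, 8.308 cm to the left of lens 1, so d_o2 = L - d_i1 = 47 - (-8.308) = 55.308 cm.
Applying the thin-lens equation again with f_2 = -10.5 cm and d_o2 = 55.308 cm gives d_i2 = -8.825 cm.
m_2 = -(-8.825)/(55.308) = 0.1596.
Overall magnification: m = m_1 m_2 = 0.0491.

0.0491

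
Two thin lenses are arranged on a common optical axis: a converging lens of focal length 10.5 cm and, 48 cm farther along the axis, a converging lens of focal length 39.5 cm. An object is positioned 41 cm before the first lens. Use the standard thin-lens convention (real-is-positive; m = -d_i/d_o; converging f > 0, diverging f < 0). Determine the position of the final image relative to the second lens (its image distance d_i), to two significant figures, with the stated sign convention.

-240 cm

First lens: d_i1 = 1/(1/10.5 - 1/41) = 14.115 cm.
Object distance for lens 2: d_o2 = 48 - 14.115 = 33.885 cm.
Second lens: d_i2 = 1/(1/39.5 - 1/(33.885)) = -238.384 cm.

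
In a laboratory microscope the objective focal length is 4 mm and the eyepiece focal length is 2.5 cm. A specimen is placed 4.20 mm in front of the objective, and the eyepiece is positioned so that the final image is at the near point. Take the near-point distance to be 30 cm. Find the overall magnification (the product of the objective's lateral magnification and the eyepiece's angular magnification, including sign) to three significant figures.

-260

Convert to cm: f_obj = 4 mm = 0.4 cm; d_o = 4.20 mm = 0.42 cm.
Objective: 1/d_i = 1/f_obj - 1/d_o = 1/0.4 - 1/0.42 = 0.11905 cm^-1, so d_i = 8.400 cm.
m_obj = -d_i/d_o = -8.400/0.42 = -20.000.
Eyepiece angular magnification (image at near point): M_eye = 1 + D/f_e = 1 + 30/2.5 = 13.000.
Overall M = m_obj x M_eye = (-20.000)(13.000) = -260.00.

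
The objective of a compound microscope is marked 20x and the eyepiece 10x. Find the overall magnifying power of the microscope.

200

The overall magnification of a compound microscope is the product of the objective and eyepiece magnifications:
M = M_obj x M_eye = 20 x 10 = 200.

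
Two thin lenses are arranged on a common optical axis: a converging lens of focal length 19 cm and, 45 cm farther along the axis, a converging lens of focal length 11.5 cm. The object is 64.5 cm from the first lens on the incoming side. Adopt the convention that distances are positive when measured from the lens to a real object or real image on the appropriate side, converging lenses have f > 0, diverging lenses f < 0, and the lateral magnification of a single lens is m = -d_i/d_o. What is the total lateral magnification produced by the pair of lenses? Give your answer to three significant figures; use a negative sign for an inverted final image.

First lens: d_i1 = 1/(1/19 - 1/64.5) = 26.934 cm.
m_1 = -(26.934)/64.5 = -0.4176.
The intermediate image is 26.934 cm to the right of lens 1, so d_o2 = L - d_i1 = 45 - 26.934 = 18.066 cm.
Second lens: d_i2 = 1/(1/11.5 - 1/(18.066)) = 31.642 cm.
m_2 = -(31.642)/(18.066) = -1.7515.
Overall magnification: m = m_1 m_2 = 0.7314.

0.731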